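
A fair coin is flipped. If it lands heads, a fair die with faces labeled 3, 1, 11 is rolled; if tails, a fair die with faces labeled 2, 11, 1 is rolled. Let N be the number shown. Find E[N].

E[N | heads] = (3+1+11)/3 = 5.
E[N | tails] = (2+11+1)/3 = 14/3.
By the law of total expectation,
E[N] = (1/2)·(5) + (1/2)·(14/3) = 29/6.

29/6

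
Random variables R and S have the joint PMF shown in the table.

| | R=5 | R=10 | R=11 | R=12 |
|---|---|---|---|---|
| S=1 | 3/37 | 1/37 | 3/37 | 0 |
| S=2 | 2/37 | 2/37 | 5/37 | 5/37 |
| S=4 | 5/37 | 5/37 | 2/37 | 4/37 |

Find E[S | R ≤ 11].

P(R ≤ 11) = 28/37.
Summing S·P(R=x,S=y) over the conditioning event gives 73/37.
E[S | R ≤ 11] = (73/37) / (28/37) = 73/28.

73/28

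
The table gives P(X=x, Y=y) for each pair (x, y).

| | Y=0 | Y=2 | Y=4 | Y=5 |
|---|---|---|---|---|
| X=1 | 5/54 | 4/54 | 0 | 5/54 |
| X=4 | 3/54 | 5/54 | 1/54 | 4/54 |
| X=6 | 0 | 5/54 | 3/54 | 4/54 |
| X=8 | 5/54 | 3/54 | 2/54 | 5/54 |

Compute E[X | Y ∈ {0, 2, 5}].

55/12

P(Y ∈ {0, 2, 5}) = 8/9.
Summing X·P(X=x,Y=y) over the conditioning event gives 110/27.
E[X | Y ∈ {0, 2, 5}] = (110/27) / (8/9) = 55/12.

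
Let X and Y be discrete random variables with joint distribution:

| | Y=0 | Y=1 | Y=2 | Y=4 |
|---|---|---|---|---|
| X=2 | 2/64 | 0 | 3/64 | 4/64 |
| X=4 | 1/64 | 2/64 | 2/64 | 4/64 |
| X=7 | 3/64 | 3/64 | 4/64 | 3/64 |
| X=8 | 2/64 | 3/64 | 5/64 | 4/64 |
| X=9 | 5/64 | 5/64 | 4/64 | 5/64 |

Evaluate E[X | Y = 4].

P(Y = 4) = 5/16.
Σ X·P over the event = 2·(4/64) + 4·(4/64) + 7·(3/64) + 8·(4/64) + 9·(5/64) = 61/32.
E[X | Y = 4] = (61/32) / (5/16) = 61/10.

61/10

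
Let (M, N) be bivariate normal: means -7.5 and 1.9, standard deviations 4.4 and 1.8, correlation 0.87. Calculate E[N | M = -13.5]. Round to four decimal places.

-0.2355

E[N | M=x] = μ_N + ρ(σ_N/σ_M)(x − μ_M) for jointly normal variables.
E[N | M=-13.5] = 1.9 + (0.87)·(1.8/4.4)·(-13.5 − (-7.5)) = 1.9 + (0.35591)·(-6) = -0.2355.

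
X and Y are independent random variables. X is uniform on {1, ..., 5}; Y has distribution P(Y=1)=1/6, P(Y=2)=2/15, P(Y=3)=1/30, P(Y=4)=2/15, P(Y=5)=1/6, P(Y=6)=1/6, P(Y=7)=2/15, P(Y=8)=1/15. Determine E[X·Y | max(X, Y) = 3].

P(max(X, Y) = 3) = 2/25.
Summing XY·P(x,y) over outcomes with max(X, Y) = 3 gives 19/50.
E[X·Y | max(X, Y) = 3] = (19/50) / (2/25) = 19/4.

19/4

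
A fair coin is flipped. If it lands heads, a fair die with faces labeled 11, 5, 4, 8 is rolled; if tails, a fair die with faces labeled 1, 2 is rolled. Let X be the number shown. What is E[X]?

E[X | heads] = (11+5+4+8)/4 = 7.
E[X | tails] = (1+2)/2 = 3/2.
E[X] = (1/2)·(7) + (1/2)·(3/2) = 17/4.

17/4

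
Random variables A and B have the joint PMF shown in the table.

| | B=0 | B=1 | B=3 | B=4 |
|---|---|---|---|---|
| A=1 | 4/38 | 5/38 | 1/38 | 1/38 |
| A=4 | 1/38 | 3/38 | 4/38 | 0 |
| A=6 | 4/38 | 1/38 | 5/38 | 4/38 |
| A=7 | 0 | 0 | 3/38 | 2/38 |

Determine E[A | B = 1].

P(B = 1) = 9/38.
Σ A·P over the event = 1·(5/38) + 4·(3/38) + 6·(1/38) = 23/38.
E[A | B = 1] = (23/38) / (9/38) = 23/9.

23/9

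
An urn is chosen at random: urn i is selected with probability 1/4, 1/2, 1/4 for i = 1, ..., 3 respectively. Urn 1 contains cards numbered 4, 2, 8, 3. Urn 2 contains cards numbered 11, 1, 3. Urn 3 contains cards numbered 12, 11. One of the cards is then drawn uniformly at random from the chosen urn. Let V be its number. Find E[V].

103/16

E[V | urn 1] = (4+2+8+3)/4 = 17/4.
E[V | urn 2] = (11+1+3)/3 = 5.
E[V | urn 3] = (12+11)/2 = 23/2.
E[V] = (1/4)·(17/4) + (1/2)·(5) + (1/4)·(23/2) = 103/16.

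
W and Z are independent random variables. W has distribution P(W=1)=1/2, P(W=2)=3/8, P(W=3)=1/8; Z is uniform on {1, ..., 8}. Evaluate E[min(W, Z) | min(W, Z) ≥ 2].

P(min(W, Z) ≥ 2) = 7/16.
Summing min(W,Z)·P(x,y) over outcomes with min(W, Z) ≥ 2 gives 31/32.
E[min(W, Z) | min(W, Z) ≥ 2] = (31/32) / (7/16) = 31/14.

31/14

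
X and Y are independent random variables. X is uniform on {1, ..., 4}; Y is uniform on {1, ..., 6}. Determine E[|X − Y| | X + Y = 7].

Outcomes with X + Y = 7: (1,6), (2,5), (3,4), (4,3), each with probability 1/24.
E[|X − Y| | X + Y = 7] = (5 + 3 + 1 + 1) / 4 = 5/2.

5/2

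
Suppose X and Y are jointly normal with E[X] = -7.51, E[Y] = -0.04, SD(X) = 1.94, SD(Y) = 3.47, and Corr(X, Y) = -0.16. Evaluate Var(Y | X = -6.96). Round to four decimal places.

11.7327

The conditional variance in a bivariate normal is σ_Y²(1 − ρ²), independent of x.
Var(Y | X=-6.96) = (3.47)²·(1 − (-0.16)²) = 12.0409·0.9744 = 11.7327.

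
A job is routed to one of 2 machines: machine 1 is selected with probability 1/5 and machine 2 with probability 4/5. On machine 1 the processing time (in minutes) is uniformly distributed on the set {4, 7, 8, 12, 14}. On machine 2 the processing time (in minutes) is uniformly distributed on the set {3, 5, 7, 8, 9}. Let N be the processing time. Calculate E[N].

E[N | machine 1] = (4+7+8+12+14)/5 = 9.
E[N | machine 2] = (3+5+7+8+9)/5 = 32/5.
E[N] = (1/5)·(9) + (4/5)·(32/5) = 173/25.

173/25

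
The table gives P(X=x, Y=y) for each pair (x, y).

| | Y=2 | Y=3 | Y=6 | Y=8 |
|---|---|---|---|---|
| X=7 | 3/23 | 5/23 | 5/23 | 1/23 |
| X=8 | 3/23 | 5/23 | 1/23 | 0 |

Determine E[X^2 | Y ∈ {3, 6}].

P(Y ∈ {3, 6}) = 16/23.
Σ X^2·P over the event = 49·(5/23) + 49·(5/23) + 64·(5/23) + 64·(1/23) = 38.
E[X^2 | Y ∈ {3, 6}] = (38) / (16/23) = 437/8.

437/8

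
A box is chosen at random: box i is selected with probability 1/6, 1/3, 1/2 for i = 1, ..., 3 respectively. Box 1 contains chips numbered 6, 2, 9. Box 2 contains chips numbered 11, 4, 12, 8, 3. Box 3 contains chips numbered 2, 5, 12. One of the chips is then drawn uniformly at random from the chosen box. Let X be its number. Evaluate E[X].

E[X | box 1] = (6+2+9)/3 = 17/3.
E[X | box 2] = (11+4+12+8+3)/5 = 38/5.
E[X | box 3] = (2+5+12)/3 = 19/3.
By the law of total expectation,
E[X] = (1/6)·(17/3) + (1/3)·(38/5) + (1/2)·(19/3) = 299/45.

299/45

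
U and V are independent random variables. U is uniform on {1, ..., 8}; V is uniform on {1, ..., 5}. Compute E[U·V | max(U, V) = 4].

P(max(U, V) = 4) = 7/40.
Summing UV·P(x,y) over outcomes with max(U, V) = 4 gives 8/5.
E[U·V | max(U, V) = 4] = (8/5) / (7/40) = 64/7.

64/7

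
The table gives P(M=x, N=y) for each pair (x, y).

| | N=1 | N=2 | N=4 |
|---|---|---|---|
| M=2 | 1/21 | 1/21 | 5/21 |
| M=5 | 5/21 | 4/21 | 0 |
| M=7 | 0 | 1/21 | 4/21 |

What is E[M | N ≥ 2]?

67/15

P(N ≥ 2) = 5/7.
Summing M·P(M=x,N=y) over the conditioning event gives 67/21.
E[M | N ≥ 2] = (67/21) / (5/7) = 67/15.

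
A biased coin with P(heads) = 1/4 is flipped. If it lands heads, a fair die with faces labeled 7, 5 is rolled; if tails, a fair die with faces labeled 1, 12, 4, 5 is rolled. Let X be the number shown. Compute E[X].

E[X | heads] = (7+5)/2 = 6.
E[X | tails] = (1+12+4+5)/4 = 11/2.
E[X] = (1/4)·(6) + (3/4)·(11/2) = 45/8.

45/8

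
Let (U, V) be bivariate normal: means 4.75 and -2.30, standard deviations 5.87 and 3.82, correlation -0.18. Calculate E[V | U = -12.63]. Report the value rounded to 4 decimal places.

-0.2641

The regression of V on U has slope ρ·σ_V/σ_U and passes through (μ_U, μ_V).
E[V | U=-12.63] = -2.30 + (-0.18)·(3.82/5.87)·(-12.63 − (4.75)) = -2.30 + (-0.11714)·(-17.38) = -0.2641.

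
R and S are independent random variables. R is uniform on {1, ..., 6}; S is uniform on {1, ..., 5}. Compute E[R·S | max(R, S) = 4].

Outcomes with max(R, S) = 4: (1,4), (2,4), (3,4), (4,1), (4,2), (4,3), (4,4), each with probability 1/30.
E[R·S | max(R, S) = 4] = (4 + 8 + 12 + 4 + 8 + 12 + 16) / 7 = 64/7.

64/7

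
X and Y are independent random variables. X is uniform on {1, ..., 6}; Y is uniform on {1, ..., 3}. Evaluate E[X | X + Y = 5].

P(X + Y = 5) = 1/6.
Summing X·P(x,y) over outcomes with X + Y = 5 gives 1/2.
E[X | X + Y = 5] = (1/2) / (1/6) = 3.

3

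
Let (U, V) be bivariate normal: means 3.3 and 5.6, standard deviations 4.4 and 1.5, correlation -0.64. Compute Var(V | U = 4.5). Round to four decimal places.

The conditional variance in a bivariate normal is σ_V²(1 − ρ²), independent of x.
Var(V | U=4.5) = (1.5)²·(1 − (-0.64)²) = 2.25·0.5904 = 1.3284.

1.3284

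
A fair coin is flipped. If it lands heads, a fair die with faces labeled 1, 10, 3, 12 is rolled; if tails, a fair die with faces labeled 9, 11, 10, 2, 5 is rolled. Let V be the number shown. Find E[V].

139/20

E[V | heads] = (1+10+3+12)/4 = 13/2.
E[V | tails] = (9+11+10+2+5)/5 = 37/5.
By the law of total expectation,
E[V] = (1/2)·(13/2) + (1/2)·(37/5) = 139/20.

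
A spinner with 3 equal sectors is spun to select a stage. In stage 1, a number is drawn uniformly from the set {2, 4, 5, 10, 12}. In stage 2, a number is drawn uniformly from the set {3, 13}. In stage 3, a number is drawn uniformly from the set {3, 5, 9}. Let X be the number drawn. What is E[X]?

304/45

E[X | stage 1] = (2+4+5+10+12)/5 = 33/5.
E[X | stage 2] = (3+13)/2 = 8.
E[X | stage 3] = (3+5+9)/3 = 17/3.
E[X] = (1/3)·(33/5) + (1/3)·(8) + (1/3)·(17/3) = 304/45.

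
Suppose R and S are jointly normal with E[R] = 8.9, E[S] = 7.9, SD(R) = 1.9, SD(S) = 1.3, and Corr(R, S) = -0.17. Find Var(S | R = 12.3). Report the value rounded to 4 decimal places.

For a bivariate normal, Var(S | R=x) = σ_S²(1 − ρ²).
Var(S | R=12.3) = (1.3)²·(1 − (-0.17)²) = 1.69·0.9711 = 1.6412.

1.6412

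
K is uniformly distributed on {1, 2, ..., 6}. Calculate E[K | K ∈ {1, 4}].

P(K ∈ {1, 4}) = 1/3.
Σ over the event: 1·1/6 + 4·1/6 = 5/6.
E[K | K ∈ {1, 4}] = (5/6) / (1/3) = 5/2.

5/2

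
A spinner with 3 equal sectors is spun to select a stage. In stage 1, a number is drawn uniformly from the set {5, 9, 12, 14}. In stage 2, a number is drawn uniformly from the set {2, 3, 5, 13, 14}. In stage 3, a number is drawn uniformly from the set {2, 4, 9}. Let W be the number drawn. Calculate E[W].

E[W | stage 1] = (5+9+12+14)/4 = 10.
E[W | stage 2] = (2+3+5+13+14)/5 = 37/5.
E[W | stage 3] = (2+4+9)/3 = 5.
E[W] = (1/3)·(10) + (1/3)·(37/5) + (1/3)·(5) = 112/15.

112/15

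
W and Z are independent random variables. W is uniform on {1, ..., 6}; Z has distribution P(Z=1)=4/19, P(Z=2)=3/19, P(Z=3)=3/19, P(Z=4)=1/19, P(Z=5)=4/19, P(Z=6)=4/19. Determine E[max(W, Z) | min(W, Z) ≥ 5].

23/4

P(min(W, Z) ≥ 5) = 8/57.
Summing max(W,Z)·P(x,y) over outcomes with min(W, Z) ≥ 5 gives 46/57.
E[max(W, Z) | min(W, Z) ≥ 5] = (46/57) / (8/57) = 23/4.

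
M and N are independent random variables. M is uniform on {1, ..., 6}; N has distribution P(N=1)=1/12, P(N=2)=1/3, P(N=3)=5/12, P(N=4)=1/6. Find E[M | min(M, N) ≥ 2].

P(min(M, N) ≥ 2) = 55/72.
Summing M·P(x,y) over outcomes with min(M, N) ≥ 2 gives 55/18.
E[M | min(M, N) ≥ 2] = (55/18) / (55/72) = 4.

4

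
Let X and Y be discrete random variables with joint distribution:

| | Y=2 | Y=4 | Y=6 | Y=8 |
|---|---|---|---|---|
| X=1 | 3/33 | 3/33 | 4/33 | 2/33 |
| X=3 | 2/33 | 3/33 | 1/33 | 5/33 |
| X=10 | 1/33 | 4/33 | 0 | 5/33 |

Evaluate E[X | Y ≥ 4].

14/3

P(Y ≥ 4) = 9/11.
Σ X·P over the event = 1·(3/33) + 1·(4/33) + 1·(2/33) + 3·(3/33) + 3·(1/33) + 3·(5/33) + 10·(4/33) + 10·(5/33) = 42/11.
E[X | Y ≥ 4] = (42/11) / (9/11) = 14/3.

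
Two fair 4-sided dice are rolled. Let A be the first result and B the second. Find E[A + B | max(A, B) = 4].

Outcomes with max(A, B) = 4: (1,4), (2,4), (3,4), (4,1), (4,2), (4,3), (4,4), each with probability 1/16.
E[A + B | max(A, B) = 4] = (5 + 6 + 7 + 5 + 6 + 7 + 8) / 7 = 44/7.

44/7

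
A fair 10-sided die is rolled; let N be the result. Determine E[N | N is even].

6

Given N is even, N is equally likely to be any of {2, 4, 6, 8, 10}.
E[N | N is even] = (2 + 4 + 6 + 8 + 10) / 5 = 6.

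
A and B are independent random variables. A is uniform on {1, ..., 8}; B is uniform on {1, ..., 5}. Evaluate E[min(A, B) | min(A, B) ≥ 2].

P(min(A, B) ≥ 2) = 7/10.
Summing min(A,B)·P(x,y) over outcomes with min(A, B) ≥ 2 gives 11/5.
E[min(A, B) | min(A, B) ≥ 2] = (11/5) / (7/10) = 22/7.

22/7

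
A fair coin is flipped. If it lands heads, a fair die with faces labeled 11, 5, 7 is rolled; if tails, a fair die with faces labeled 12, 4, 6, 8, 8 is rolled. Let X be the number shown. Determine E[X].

E[X | heads] = (11+5+7)/3 = 23/3.
E[X | tails] = (12+4+6+8+8)/5 = 38/5.
E[X] = (1/2)·(23/3) + (1/2)·(38/5) = 229/30.

229/30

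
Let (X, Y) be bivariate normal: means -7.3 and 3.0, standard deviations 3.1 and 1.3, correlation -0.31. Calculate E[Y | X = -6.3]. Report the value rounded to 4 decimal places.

2.8700

The regression of Y on X has slope ρ·σ_Y/σ_X and passes through (μ_X, μ_Y).
E[Y | X=-6.3] = 3.0 + (-0.31)·(1.3/3.1)·(-6.3 − (-7.3)) = 3.0 + (-0.13)·(1) = 2.8700.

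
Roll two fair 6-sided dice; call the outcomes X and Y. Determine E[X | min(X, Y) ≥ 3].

9/2

P(min(X, Y) ≥ 3) = 4/9.
Summing X·P(x,y) over outcomes with min(X, Y) ≥ 3 gives 2.
E[X | min(X, Y) ≥ 3] = (2) / (4/9) = 9/2.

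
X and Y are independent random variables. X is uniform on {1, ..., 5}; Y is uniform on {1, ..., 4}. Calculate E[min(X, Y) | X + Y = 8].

7/2

Outcomes with X + Y = 8: (4,4), (5,3), each with probability 1/20.
E[min(X, Y) | X + Y = 8] = (4 + 3) / 2 = 7/2.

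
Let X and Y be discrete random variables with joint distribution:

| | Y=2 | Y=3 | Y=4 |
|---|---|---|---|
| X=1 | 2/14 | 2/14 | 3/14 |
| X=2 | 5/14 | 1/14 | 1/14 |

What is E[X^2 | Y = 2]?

22/7

P(Y = 2) = 1/2.
Σ X^2·P over the event = 1·(2/14) + 4·(5/14) = 11/7.
E[X^2 | Y = 2] = (11/7) / (1/2) = 22/7.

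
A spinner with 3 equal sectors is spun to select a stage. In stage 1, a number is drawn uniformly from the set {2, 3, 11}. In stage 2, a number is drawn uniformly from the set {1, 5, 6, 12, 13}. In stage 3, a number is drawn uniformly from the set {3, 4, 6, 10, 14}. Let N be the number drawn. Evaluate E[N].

E[N | stage 1] = (2+3+11)/3 = 16/3.
E[N | stage 2] = (1+5+6+12+13)/5 = 37/5.
E[N | stage 3] = (3+4+6+10+14)/5 = 37/5.
E[N] = (1/3)·(16/3) + (1/3)·(37/5) + (1/3)·(37/5) = 302/45.

302/45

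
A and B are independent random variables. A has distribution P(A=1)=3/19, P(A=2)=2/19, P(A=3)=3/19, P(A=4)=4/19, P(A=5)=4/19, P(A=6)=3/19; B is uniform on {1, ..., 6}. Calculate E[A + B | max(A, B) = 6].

319/34

P(max(A, B) = 6) = 17/57.
Summing (A+B)·P(x,y) over outcomes with max(A, B) = 6 gives 319/114.
E[A + B | max(A, B) = 6] = (319/114) / (17/57) = 319/34.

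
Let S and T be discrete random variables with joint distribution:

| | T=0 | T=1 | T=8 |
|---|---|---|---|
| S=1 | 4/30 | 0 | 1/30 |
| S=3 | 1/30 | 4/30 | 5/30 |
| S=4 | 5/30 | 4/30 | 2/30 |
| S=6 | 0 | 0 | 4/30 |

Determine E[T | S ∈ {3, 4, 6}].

96/25

P(S ∈ {3, 4, 6}) = 5/6.
Σ T·P over the event = 0·(1/30) + 1·(4/30) + 8·(5/30) + 0·(5/30) + 1·(4/30) + 8·(2/30) + 8·(4/30) = 16/5.
E[T | S ∈ {3, 4, 6}] = (16/5) / (5/6) = 96/25.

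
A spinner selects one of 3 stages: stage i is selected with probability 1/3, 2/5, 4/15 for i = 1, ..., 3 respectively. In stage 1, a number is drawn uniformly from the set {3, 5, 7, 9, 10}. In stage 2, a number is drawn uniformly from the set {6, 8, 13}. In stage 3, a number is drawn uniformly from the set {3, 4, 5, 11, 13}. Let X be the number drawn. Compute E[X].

584/75

E[X | stage 1] = (3+5+7+9+10)/5 = 34/5.
E[X | stage 2] = (6+8+13)/3 = 9.
E[X | stage 3] = (3+4+5+11+13)/5 = 36/5.
By the law of total expectation,
E[X] = (1/3)·(34/5) + (2/5)·(9) + (4/15)·(36/5) = 584/75.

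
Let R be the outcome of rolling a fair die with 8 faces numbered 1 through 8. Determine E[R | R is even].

Given R is even, R is equally likely to be any of {2, 4, 6, 8}.
E[R | R is even] = (2 + 4 + 6 + 8) / 4 = 5.

5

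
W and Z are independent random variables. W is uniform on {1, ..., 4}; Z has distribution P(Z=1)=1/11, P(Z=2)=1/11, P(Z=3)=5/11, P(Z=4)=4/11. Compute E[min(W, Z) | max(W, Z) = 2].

4/3

P(max(W, Z) = 2) = 3/44.
Summing min(W,Z)·P(x,y) over outcomes with max(W, Z) = 2 gives 1/11.
E[min(W, Z) | max(W, Z) = 2] = (1/11) / (3/44) = 4/3.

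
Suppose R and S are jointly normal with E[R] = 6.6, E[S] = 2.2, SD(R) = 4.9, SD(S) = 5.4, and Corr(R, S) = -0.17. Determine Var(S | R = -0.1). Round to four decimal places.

28.3173

For a bivariate normal, Var(S | R=x) = σ_S²(1 − ρ²).
Var(S | R=-0.1) = (5.4)²·(1 − (-0.17)²) = 29.16·0.9711 = 28.3173.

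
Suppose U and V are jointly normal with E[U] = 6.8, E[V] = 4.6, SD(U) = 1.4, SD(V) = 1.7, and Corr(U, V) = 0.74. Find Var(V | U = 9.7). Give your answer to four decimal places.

1.3074

For a bivariate normal, Var(V | U=x) = σ_V²(1 − ρ²).
Var(V | U=9.7) = (1.7)²·(1 − (0.74)²) = 2.89·0.4524 = 1.3074.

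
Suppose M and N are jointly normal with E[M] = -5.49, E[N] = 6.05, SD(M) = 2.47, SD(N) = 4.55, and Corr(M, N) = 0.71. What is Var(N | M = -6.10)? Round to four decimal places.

10.2664

The conditional variance in a bivariate normal is σ_N²(1 − ρ²), independent of x.
Var(N | M=-6.10) = (4.55)²·(1 − (0.71)²) = 20.7025·0.4959 = 10.2664.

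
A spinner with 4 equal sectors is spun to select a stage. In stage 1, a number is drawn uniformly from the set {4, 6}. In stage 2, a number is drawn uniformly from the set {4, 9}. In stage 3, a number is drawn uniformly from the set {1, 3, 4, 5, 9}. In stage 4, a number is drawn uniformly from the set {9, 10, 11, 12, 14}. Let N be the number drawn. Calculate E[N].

271/40

E[N | stage 1] = (4+6)/2 = 5.
E[N | stage 2] = (4+9)/2 = 13/2.
E[N | stage 3] = (1+3+4+5+9)/5 = 22/5.
E[N | stage 4] = (9+10+11+12+14)/5 = 56/5.
E[N] = (1/4)·(5) + (1/4)·(13/2) + (1/4)·(22/5) + (1/4)·(56/5) = 271/40.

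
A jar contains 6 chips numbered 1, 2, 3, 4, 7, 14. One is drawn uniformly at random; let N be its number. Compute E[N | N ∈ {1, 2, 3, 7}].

13/4

P(N ∈ {1, 2, 3, 7}) = 2/3.
Σ over the event: 1·1/6 + 2·1/6 + 3·1/6 + 7·1/6 = 13/6.
E[N | N ∈ {1, 2, 3, 7}] = (13/6) / (2/3) = 13/4.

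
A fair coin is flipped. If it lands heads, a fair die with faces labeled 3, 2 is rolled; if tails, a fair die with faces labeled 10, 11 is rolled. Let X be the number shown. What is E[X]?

E[X | heads] = (3+2)/2 = 5/2.
E[X | tails] = (10+11)/2 = 21/2.
By the law of total expectation,
E[X] = (1/2)·(5/2) + (1/2)·(21/2) = 13/2.

13/2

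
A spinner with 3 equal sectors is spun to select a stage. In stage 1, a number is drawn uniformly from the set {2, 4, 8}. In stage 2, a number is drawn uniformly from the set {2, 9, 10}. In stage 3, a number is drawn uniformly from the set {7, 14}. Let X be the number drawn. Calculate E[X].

133/18

E[X | stage 1] = (2+4+8)/3 = 14/3.
E[X | stage 2] = (2+9+10)/3 = 7.
E[X | stage 3] = (7+14)/2 = 21/2.
By the law of total expectation,
E[X] = (1/3)·(14/3) + (1/3)·(7) + (1/3)·(21/2) = 133/18.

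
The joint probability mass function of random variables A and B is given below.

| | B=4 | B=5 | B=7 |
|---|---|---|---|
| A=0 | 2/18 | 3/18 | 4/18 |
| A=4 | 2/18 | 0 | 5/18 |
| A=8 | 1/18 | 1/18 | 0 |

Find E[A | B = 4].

16/5

P(B = 4) = 5/18.
Σ A·P over the event = 0·(2/18) + 4·(2/18) + 8·(1/18) = 8/9.
E[A | B = 4] = (8/9) / (5/18) = 16/5.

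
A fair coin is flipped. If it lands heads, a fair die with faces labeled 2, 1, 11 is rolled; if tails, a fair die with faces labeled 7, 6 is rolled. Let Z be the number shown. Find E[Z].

67/12

E[Z | heads] = (2+1+11)/3 = 14/3.
E[Z | tails] = (7+6)/2 = 13/2.
E[Z] = (1/2)·(14/3) + (1/2)·(13/2) = 67/12.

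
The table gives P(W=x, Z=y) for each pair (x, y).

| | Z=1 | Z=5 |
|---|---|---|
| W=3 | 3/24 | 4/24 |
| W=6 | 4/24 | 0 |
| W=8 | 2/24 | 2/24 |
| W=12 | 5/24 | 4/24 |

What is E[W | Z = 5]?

P(Z = 5) = 5/12.
Σ W·P over the event = 3·(4/24) + 8·(2/24) + 12·(4/24) = 19/6.
E[W | Z = 5] = (19/6) / (5/12) = 38/5.

38/5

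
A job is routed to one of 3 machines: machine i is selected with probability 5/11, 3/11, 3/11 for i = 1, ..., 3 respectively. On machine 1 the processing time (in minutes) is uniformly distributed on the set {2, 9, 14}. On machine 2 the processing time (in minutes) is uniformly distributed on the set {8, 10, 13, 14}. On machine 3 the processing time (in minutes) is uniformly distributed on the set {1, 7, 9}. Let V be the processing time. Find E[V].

E[V | machine 1] = (2+9+14)/3 = 25/3.
E[V | machine 2] = (8+10+13+14)/4 = 45/4.
E[V | machine 3] = (1+7+9)/3 = 17/3.
By the law of total expectation,
E[V] = (5/11)·(25/3) + (3/11)·(45/4) + (3/11)·(17/3) = 1109/132.

1109/132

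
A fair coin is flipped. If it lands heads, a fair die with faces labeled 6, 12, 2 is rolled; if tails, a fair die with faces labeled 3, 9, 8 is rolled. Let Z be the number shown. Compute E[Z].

20/3

E[Z | heads] = (6+12+2)/3 = 20/3.
E[Z | tails] = (3+9+8)/3 = 20/3.
E[Z] = (1/2)·(20/3) + (1/2)·(20/3) = 20/3.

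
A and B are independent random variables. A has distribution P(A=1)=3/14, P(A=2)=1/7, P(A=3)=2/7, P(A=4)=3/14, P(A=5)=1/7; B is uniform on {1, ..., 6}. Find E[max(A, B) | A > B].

104/27

P(A > B) = 9/28.
Summing max(A,B)·P(x,y) over outcomes with A > B gives 26/21.
E[max(A, B) | A > B] = (26/21) / (9/28) = 104/27.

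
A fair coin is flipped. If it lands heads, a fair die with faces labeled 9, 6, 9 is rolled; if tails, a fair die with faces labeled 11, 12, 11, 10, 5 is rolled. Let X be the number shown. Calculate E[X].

E[X | heads] = (9+6+9)/3 = 8.
E[X | tails] = (11+12+11+10+5)/5 = 49/5.
By the law of total expectation,
E[X] = (1/2)·(8) + (1/2)·(49/5) = 89/10.

89/10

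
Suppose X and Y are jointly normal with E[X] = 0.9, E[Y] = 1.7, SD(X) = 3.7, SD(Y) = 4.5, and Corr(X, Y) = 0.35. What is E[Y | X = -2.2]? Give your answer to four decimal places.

E[Y | X=x] = μ_Y + ρ(σ_Y/σ_X)(x − μ_X) for jointly normal variables.
E[Y | X=-2.2] = 1.7 + (0.35)·(4.5/3.7)·(-2.2 − (0.9)) = 1.7 + (0.42568)·(-3.1) = 0.3804.

0.3804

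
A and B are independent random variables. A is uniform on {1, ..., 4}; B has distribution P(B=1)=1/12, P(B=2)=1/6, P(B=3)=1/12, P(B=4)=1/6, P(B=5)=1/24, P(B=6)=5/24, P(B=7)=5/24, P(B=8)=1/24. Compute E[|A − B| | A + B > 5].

107/34

P(A + B > 5) = 17/24.
Summing |A−B|·P(x,y) over outcomes with A + B > 5 gives 107/48.
E[|A − B| | A + B > 5] = (107/48) / (17/24) = 107/34.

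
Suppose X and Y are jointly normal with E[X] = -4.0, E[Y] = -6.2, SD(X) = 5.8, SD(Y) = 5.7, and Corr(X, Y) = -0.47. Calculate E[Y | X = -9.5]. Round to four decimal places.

-3.6596

E[Y | X=x] = μ_Y + ρ(σ_Y/σ_X)(x − μ_X) for jointly normal variables.
E[Y | X=-9.5] = -6.2 + (-0.47)·(5.7/5.8)·(-9.5 − (-4.0)) = -6.2 + (-0.4619)·(-5.5) = -3.6596.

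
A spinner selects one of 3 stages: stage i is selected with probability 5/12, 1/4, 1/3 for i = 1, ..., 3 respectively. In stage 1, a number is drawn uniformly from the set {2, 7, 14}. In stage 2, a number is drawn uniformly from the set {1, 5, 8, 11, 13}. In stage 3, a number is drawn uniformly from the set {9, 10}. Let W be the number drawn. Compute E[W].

E[W | stage 1] = (2+7+14)/3 = 23/3.
E[W | stage 2] = (1+5+8+11+13)/5 = 38/5.
E[W | stage 3] = (9+10)/2 = 19/2.
By the law of total expectation,
E[W] = (5/12)·(23/3) + (1/4)·(38/5) + (1/3)·(19/2) = 1487/180.

1487/180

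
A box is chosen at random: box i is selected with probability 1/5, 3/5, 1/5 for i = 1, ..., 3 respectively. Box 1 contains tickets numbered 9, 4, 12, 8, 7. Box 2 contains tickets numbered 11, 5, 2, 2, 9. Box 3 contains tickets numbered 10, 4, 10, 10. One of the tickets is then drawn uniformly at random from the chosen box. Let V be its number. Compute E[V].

339/50

E[V | box 1] = (9+4+12+8+7)/5 = 8.
E[V | box 2] = (11+5+2+2+9)/5 = 29/5.
E[V | box 3] = (10+4+10+10)/4 = 17/2.
By the law of total expectation,
E[V] = (1/5)·(8) + (3/5)·(29/5) + (1/5)·(17/2) = 339/50.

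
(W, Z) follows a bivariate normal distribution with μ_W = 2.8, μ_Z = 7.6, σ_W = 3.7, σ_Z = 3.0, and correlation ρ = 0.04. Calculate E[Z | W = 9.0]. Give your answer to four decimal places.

For a bivariate normal, E[Z | W=x] = μ_Z + ρ·(σ_Z/σ_W)·(x − μ_W).
E[Z | W=9.0] = 7.6 + (0.04)·(3.0/3.7)·(9.0 − (2.8)) = 7.6 + (0.032432)·(6.2) = 7.8011.

7.8011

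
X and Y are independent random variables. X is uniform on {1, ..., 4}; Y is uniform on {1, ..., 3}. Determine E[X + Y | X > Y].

Outcomes with X > Y: (2,1), (3,1), (3,2), (4,1), (4,2), (4,3), each with probability 1/12.
E[X + Y | X > Y] = (3 + 4 + 5 + 5 + 6 + 7) / 6 = 5.

5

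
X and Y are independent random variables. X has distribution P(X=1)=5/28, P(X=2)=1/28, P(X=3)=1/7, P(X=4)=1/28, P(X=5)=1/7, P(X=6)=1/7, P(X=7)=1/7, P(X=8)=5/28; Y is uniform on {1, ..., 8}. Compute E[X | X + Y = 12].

P(X + Y = 12) = 9/112.
Summing X·P(x,y) over outcomes with X + Y = 12 gives 29/56.
E[X | X + Y = 12] = (29/56) / (9/112) = 58/9.

58/9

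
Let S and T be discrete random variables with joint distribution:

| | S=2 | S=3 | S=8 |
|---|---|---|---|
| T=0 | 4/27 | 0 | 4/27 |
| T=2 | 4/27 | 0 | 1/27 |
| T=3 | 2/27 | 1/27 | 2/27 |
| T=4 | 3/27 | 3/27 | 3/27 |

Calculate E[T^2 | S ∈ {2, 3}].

P(S ∈ {2, 3}) = 17/27.
Σ T^2·P over the event = 0·(4/27) + 4·(4/27) + 9·(2/27) + 16·(3/27) + 9·(1/27) + 16·(3/27) = 139/27.
E[T^2 | S ∈ {2, 3}] = (139/27) / (17/27) = 139/17.

139/17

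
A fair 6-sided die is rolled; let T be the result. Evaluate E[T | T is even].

Given T is even, T is equally likely to be any of {2, 4, 6}.
E[T | T is even] = (2 + 4 + 6) / 3 = 4.

4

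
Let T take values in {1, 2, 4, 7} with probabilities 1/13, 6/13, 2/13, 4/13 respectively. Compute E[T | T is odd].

29/5

P(T is odd) = 5/13.
Σ over the event: 1·1/13 + 7·4/13 = 29/13.
E[T | T is odd] = (29/13) / (5/13) = 29/5.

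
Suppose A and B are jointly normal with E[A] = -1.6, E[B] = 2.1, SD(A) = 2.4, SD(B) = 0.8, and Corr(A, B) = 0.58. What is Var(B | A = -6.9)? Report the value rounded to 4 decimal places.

0.4247

The conditional variance in a bivariate normal is σ_B²(1 − ρ²), independent of x.
Var(B | A=-6.9) = (0.8)²·(1 − (0.58)²) = 0.64·0.6636 = 0.4247.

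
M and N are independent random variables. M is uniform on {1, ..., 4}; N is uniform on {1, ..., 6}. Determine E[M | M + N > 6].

P(M + N > 6) = 5/12.
Summing M·P(x,y) over outcomes with M + N > 6 gives 5/4.
E[M | M + N > 6] = (5/4) / (5/12) = 3.

3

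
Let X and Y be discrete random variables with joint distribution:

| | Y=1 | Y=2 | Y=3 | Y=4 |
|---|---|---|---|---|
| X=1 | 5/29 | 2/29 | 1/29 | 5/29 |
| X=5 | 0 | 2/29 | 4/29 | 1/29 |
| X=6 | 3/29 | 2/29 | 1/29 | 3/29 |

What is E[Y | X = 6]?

P(X = 6) = 9/29.
Σ Y·P over the event = 1·(3/29) + 2·(2/29) + 3·(1/29) + 4·(3/29) = 22/29.
E[Y | X = 6] = (22/29) / (9/29) = 22/9.

22/9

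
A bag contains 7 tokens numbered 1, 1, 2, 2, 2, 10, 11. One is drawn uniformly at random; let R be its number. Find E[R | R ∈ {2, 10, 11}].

P(R ∈ {2, 10, 11}) = 5/7.
Σ over the event: 2·3/7 + 10·1/7 + 11·1/7 = 27/7.
E[R | R ∈ {2, 10, 11}] = (27/7) / (5/7) = 27/5.

27/5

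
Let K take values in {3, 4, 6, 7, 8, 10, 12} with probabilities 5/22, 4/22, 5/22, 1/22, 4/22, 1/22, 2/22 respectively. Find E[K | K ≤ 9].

P(K ≤ 9) = 19/22.
Σ over the event: 3·5/22 + 4·2/11 + 6·5/22 + 7·1/22 + 8·2/11 = 50/11.
E[K | K ≤ 9] = (50/11) / (19/22) = 100/19.

100/19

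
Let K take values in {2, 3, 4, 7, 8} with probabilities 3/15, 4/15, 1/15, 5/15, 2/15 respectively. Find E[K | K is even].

13/3

P(K is even) = 2/5.
Σ over the event: 2·1/5 + 4·1/15 + 8·2/15 = 26/15.
E[K | K is even] = (26/15) / (2/5) = 13/3.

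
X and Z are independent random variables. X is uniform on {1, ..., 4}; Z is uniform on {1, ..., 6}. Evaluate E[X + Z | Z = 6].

17/2

Outcomes with Z = 6: (1,6), (2,6), (3,6), (4,6), each with probability 1/24.
E[X + Z | Z = 6] = (7 + 8 + 9 + 10) / 4 = 17/2.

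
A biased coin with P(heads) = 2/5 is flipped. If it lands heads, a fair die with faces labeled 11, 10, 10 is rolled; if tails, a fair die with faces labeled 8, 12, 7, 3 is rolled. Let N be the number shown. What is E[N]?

E[N | heads] = (11+10+10)/3 = 31/3.
E[N | tails] = (8+12+7+3)/4 = 15/2.
E[N] = (2/5)·(31/3) + (3/5)·(15/2) = 259/30.

259/30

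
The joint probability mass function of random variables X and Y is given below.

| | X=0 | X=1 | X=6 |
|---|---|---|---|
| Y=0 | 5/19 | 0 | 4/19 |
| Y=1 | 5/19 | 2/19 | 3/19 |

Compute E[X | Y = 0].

P(Y = 0) = 9/19.
Σ X·P over the event = 0·(5/19) + 6·(4/19) = 24/19.
E[X | Y = 0] = (24/19) / (9/19) = 8/3.

8/3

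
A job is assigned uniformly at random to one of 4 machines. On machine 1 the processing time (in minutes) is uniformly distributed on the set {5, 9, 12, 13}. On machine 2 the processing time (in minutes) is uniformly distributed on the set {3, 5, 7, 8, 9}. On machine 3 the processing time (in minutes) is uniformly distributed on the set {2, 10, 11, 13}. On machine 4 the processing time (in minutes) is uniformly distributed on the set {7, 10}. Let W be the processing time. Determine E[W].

E[W | machine 1] = (5+9+12+13)/4 = 39/4.
E[W | machine 2] = (3+5+7+8+9)/5 = 32/5.
E[W | machine 3] = (2+10+11+13)/4 = 9.
E[W | machine 4] = (7+10)/2 = 17/2.
E[W] = (1/4)·(39/4) + (1/4)·(32/5) + (1/4)·(9) + (1/4)·(17/2) = 673/80.

673/80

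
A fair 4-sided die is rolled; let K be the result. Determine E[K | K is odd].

Given K is odd, K is equally likely to be any of {1, 3}.
E[K | K is odd] = (1 + 3) / 2 = 2.

2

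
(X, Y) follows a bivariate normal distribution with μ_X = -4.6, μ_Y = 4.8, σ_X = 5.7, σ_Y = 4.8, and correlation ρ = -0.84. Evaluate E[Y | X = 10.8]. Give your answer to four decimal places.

-6.0935

E[Y | X=x] = μ_Y + ρ(σ_Y/σ_X)(x − μ_X) for jointly normal variables.
E[Y | X=10.8] = 4.8 + (-0.84)·(4.8/5.7)·(10.8 − (-4.6)) = 4.8 + (-0.70737)·(15.4) = -6.0935.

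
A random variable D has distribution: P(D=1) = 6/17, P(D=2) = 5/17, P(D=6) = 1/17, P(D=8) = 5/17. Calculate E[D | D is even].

56/11

P(D is even) = 11/17.
Σ over the event: 2·5/17 + 6·1/17 + 8·5/17 = 56/17.
E[D | D is even] = (56/17) / (11/17) = 56/11.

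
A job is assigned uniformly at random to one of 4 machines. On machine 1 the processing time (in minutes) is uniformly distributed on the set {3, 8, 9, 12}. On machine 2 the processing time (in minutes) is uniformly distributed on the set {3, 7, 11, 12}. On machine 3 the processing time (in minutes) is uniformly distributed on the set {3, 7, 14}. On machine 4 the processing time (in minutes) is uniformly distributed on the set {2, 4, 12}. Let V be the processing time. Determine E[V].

121/16

E[V | machine 1] = (3+8+9+12)/4 = 8.
E[V | machine 2] = (3+7+11+12)/4 = 33/4.
E[V | machine 3] = (3+7+14)/3 = 8.
E[V | machine 4] = (2+4+12)/3 = 6.
By the law of total expectation,
E[V] = (1/4)·(8) + (1/4)·(33/4) + (1/4)·(8) + (1/4)·(6) = 121/16.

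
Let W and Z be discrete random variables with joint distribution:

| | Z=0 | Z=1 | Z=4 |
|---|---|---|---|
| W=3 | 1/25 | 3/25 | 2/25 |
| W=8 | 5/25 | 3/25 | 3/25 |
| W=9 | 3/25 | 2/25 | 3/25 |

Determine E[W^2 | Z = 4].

P(Z = 4) = 8/25.
Σ W^2·P over the event = 9·(2/25) + 64·(3/25) + 81·(3/25) = 453/25.
E[W^2 | Z = 4] = (453/25) / (8/25) = 453/8.

453/8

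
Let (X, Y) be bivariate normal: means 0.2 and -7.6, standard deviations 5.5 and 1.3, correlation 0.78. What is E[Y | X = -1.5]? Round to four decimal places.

-7.9134

For a bivariate normal, E[Y | X=x] = μ_Y + ρ·(σ_Y/σ_X)·(x − μ_X).
E[Y | X=-1.5] = -7.6 + (0.78)·(1.3/5.5)·(-1.5 − (0.2)) = -7.6 + (0.18436)·(-1.7) = -7.9134.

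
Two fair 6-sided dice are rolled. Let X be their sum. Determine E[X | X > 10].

P(X > 10) = 1/12.
Σ over the event: 11·1/18 + 12·1/36 = 17/18.
E[X | X > 10] = (17/18) / (1/12) = 34/3.

34/3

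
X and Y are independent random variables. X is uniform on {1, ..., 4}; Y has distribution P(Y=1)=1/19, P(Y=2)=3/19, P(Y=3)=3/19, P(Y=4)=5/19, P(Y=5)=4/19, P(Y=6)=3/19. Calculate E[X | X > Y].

P(X > Y) = 3/19.
Summing X·P(x,y) over outcomes with X > Y gives 21/38.
E[X | X > Y] = (21/38) / (3/19) = 7/2.

7/2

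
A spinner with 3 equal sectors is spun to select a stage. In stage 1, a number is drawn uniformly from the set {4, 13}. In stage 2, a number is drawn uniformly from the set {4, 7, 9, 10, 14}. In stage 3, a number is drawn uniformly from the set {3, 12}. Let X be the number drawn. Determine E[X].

124/15

E[X | stage 1] = (4+13)/2 = 17/2.
E[X | stage 2] = (4+7+9+10+14)/5 = 44/5.
E[X | stage 3] = (3+12)/2 = 15/2.
By the law of total expectation,
E[X] = (1/3)·(17/2) + (1/3)·(44/5) + (1/3)·(15/2) = 124/15.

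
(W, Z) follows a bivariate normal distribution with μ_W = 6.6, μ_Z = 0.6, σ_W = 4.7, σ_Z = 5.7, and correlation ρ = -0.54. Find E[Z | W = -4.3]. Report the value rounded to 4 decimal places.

For a bivariate normal, E[Z | W=x] = μ_Z + ρ·(σ_Z/σ_W)·(x − μ_W).
E[Z | W=-4.3] = 0.6 + (-0.54)·(5.7/4.7)·(-4.3 − (6.6)) = 0.6 + (-0.65489)·(-10.9) = 7.7383.

7.7383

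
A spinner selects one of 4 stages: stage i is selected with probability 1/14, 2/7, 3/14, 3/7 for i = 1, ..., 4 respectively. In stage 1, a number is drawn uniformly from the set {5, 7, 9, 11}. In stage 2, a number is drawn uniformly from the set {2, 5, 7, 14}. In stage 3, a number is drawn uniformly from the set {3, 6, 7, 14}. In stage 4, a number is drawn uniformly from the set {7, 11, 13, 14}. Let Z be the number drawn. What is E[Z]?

9

E[Z | stage 1] = (5+7+9+11)/4 = 8.
E[Z | stage 2] = (2+5+7+14)/4 = 7.
E[Z | stage 3] = (3+6+7+14)/4 = 15/2.
E[Z | stage 4] = (7+11+13+14)/4 = 45/4.
By the law of total expectation,
E[Z] = (1/14)·(8) + (2/7)·(7) + (3/14)·(15/2) + (3/7)·(45/4) = 9.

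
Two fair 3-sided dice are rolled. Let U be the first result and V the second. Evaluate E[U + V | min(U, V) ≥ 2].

5

Outcomes with min(U, V) ≥ 2: (2,2), (2,3), (3,2), (3,3), each with probability 1/9.
E[U + V | min(U, V) ≥ 2] = (4 + 5 + 5 + 6) / 4 = 5.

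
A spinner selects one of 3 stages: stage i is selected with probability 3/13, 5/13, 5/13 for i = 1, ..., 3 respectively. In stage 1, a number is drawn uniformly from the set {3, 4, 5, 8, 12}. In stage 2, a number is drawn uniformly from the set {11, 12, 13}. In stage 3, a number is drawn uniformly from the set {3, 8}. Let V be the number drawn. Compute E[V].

1067/130

E[V | stage 1] = (3+4+5+8+12)/5 = 32/5.
E[V | stage 2] = (11+12+13)/3 = 12.
E[V | stage 3] = (3+8)/2 = 11/2.
By the law of total expectation,
E[V] = (3/13)·(32/5) + (5/13)·(12) + (5/13)·(11/2) = 1067/130.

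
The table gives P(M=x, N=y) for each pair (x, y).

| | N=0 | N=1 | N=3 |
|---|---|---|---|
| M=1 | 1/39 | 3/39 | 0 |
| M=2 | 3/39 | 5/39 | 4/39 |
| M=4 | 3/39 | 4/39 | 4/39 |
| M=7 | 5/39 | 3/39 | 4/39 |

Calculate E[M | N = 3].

13/3

P(N = 3) = 4/13.
Summing M·P(M=x,N=y) over the conditioning event gives 4/3.
E[M | N = 3] = (4/3) / (4/13) = 13/3.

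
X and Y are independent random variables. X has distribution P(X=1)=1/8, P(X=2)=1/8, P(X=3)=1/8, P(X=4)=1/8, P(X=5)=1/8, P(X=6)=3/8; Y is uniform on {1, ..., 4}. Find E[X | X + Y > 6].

P(X + Y > 6) = 9/16.
Summing X·P(x,y) over outcomes with X + Y > 6 gives 49/16.
E[X | X + Y > 6] = (49/16) / (9/16) = 49/9.

49/9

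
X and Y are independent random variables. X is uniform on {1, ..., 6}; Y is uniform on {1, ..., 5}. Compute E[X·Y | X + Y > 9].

Outcomes with X + Y > 9: (5,5), (6,4), (6,5), each with probability 1/30.
E[X·Y | X + Y > 9] = (25 + 24 + 30) / 3 = 79/3.

79/3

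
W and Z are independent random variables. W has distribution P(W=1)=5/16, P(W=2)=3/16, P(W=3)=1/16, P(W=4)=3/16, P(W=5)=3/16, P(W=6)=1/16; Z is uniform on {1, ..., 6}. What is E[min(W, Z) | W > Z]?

69/31

P(W > Z) = 31/96.
Summing min(W,Z)·P(x,y) over outcomes with W > Z gives 23/32.
E[min(W, Z) | W > Z] = (23/32) / (31/96) = 69/31.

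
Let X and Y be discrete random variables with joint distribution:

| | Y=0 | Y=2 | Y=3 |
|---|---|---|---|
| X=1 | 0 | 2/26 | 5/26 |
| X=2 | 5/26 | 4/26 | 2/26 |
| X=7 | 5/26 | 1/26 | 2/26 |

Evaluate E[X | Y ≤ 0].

P(Y ≤ 0) = 5/13.
Summing X·P(X=x,Y=y) over the conditioning event gives 45/26.
E[X | Y ≤ 0] = (45/26) / (5/13) = 9/2.

9/2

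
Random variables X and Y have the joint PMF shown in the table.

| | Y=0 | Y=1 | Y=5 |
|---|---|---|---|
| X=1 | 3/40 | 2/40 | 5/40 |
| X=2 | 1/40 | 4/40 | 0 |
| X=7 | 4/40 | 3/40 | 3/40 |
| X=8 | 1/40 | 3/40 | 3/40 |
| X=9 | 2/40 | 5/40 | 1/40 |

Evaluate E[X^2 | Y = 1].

762/17

P(Y = 1) = 17/40.
Σ X^2·P over the event = 1·(2/40) + 4·(4/40) + 49·(3/40) + 64·(3/40) + 81·(5/40) = 381/20.
E[X^2 | Y = 1] = (381/20) / (17/40) = 762/17.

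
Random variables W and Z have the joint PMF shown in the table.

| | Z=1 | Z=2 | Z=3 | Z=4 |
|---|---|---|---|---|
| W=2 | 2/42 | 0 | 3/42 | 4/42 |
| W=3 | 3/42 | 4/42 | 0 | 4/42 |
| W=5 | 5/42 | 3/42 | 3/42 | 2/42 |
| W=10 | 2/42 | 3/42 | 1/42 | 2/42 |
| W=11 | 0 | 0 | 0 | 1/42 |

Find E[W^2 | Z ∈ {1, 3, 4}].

P(Z ∈ {1, 3, 4}) = 16/21.
Summing W^2·P(W=x,Z=y) over the conditioning event gives 485/21.
E[W^2 | Z ∈ {1, 3, 4}] = (485/21) / (16/21) = 485/16.

485/16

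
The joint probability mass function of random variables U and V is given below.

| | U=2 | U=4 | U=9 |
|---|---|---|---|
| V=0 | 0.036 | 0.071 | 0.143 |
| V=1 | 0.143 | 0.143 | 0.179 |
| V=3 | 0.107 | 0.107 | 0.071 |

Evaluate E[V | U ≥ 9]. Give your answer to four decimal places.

0.9975

P(U ≥ 9) = 0.393.
Σ V·P over the event = 0·(0.143) + 1·(0.179) + 3·(0.071) = 0.392.
E[V | U ≥ 9] = (0.392) / (0.393) = 0.9975.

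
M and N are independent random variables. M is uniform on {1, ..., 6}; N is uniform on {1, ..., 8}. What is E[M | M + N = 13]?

11/2

Outcomes with M + N = 13: (5,8), (6,7), each with probability 1/48.
E[M | M + N = 13] = (5 + 6) / 2 = 11/2.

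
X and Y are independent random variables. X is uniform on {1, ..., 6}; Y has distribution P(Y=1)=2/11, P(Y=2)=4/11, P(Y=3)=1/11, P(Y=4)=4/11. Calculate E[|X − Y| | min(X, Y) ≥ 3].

P(min(X, Y) ≥ 3) = 10/33.
Summing |X−Y|·P(x,y) over outcomes with min(X, Y) ≥ 3 gives 1/3.
E[|X − Y| | min(X, Y) ≥ 3] = (1/3) / (10/33) = 11/10.

11/10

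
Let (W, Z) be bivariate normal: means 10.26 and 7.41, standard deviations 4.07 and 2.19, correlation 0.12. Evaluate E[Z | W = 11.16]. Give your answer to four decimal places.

The regression of Z on W has slope ρ·σ_Z/σ_W and passes through (μ_W, μ_Z).
E[Z | W=11.16] = 7.41 + (0.12)·(2.19/4.07)·(11.16 − (10.26)) = 7.41 + (0.06457)·(0.9) = 7.4681.

7.4681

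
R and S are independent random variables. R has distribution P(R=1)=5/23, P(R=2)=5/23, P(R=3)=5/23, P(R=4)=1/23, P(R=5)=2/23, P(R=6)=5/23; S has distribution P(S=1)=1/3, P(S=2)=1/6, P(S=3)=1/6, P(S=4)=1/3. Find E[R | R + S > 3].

409/113

P(R + S > 3) = 113/138.
Summing R·P(x,y) over outcomes with R + S > 3 gives 409/138.
E[R | R + S > 3] = (409/138) / (113/138) = 409/113.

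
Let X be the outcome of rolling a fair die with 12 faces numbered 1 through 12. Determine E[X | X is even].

7

Given X is even, X is equally likely to be any of {2, 4, 6, 8, 10, 12}.
E[X | X is even] = (2 + 4 + 6 + 8 + 10 + 12) / 6 = 7.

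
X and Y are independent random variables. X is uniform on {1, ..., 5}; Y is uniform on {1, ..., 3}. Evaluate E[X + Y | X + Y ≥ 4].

67/12

P(X + Y ≥ 4) = 4/5.
Summing (X+Y)·P(x,y) over outcomes with X + Y ≥ 4 gives 67/15.
E[X + Y | X + Y ≥ 4] = (67/15) / (4/5) = 67/12.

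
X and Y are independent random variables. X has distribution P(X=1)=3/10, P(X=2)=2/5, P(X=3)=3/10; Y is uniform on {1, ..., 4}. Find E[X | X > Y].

13/5

P(X > Y) = 1/4.
Summing X·P(x,y) over outcomes with X > Y gives 13/20.
E[X | X > Y] = (13/20) / (1/4) = 13/5.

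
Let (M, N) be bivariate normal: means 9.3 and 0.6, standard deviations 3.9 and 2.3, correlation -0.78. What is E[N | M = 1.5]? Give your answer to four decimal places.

4.1880

For a bivariate normal, E[N | M=x] = μ_N + ρ·(σ_N/σ_M)·(x − μ_M).
E[N | M=1.5] = 0.6 + (-0.78)·(2.3/3.9)·(1.5 − (9.3)) = 0.6 + (-0.46)·(-7.8) = 4.1880.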